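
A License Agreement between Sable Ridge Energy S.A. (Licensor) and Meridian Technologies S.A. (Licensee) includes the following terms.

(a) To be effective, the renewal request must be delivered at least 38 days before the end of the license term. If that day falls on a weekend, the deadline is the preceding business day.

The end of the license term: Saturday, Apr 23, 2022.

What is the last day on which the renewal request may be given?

Counting back 38 calendar days from Apr 23, 2022 gives Mar 16, 2022. That is a Wednesday, so no adjustment is needed.

Mar 16, 2022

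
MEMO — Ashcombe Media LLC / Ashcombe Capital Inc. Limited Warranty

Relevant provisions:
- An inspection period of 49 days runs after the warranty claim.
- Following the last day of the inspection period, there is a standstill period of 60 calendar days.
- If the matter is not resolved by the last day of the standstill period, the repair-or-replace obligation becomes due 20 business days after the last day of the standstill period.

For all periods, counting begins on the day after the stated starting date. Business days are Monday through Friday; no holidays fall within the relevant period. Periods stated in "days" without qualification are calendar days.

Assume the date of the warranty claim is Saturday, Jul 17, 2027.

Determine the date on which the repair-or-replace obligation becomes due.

Dec 1, 2027

Adding 49 calendar days to Jul 17, 2027 gives Sep 4, 2027, which is the last day of the inspection period.
The last day of the standstill period: Sep 4, 2027 + 60 days = Nov 3, 2027.
From Wednesday, Nov 3, 2027, 20 business days (Nov 4, Nov 5, Nov 8, Nov 9, …, Nov 29, Nov 30, Dec 1, skipping weekends) brings us to Wednesday, Dec 1, 2027, which is the date on which the repair-or-replace obligation becomes due.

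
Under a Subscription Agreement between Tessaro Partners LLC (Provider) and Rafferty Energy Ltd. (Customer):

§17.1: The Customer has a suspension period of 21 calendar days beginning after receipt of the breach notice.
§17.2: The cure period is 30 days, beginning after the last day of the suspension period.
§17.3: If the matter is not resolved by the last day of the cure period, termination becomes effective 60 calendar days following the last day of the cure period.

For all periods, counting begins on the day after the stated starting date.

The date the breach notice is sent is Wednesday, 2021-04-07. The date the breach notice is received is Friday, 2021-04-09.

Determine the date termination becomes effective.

The last day of the suspension period: 2021-04-09 + 21 days = 2021-04-30.
Adding 30 calendar days to 2021-04-30 gives 2021-05-30, which is the last day of the cure period.
The date termination becomes effective: 60 calendar days after 2021-05-30 is 2021-07-29.

2021-07-29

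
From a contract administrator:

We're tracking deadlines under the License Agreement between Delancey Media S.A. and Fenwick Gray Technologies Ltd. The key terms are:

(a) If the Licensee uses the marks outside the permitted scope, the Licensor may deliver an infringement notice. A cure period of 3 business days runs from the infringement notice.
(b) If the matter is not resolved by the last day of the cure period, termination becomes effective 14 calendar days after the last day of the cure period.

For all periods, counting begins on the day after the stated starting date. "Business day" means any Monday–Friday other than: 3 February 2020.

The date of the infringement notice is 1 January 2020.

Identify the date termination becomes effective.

The last day of the cure period: counting 3 business days from Wednesday, 1 January 2020 (Jan 2, Jan 3, Jan 6, skipping weekends) reaches Monday, 6 January 2020.
Adding 14 calendar days to 6 January 2020 gives 20 January 2020, which is the date termination becomes effective.

20 January 2020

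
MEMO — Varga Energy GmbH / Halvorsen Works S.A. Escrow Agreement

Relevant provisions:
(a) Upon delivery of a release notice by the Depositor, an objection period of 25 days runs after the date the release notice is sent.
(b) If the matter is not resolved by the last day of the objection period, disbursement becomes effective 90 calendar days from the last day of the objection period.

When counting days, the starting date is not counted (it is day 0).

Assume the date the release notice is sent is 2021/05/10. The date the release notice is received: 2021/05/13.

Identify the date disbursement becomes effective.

2021/09/02

Adding 25 calendar days to 2021/05/10 gives 2021/06/04, which is the last day of the objection period.
The date disbursement becomes effective: 90 calendar days after 2021/06/04 is 2021/09/02.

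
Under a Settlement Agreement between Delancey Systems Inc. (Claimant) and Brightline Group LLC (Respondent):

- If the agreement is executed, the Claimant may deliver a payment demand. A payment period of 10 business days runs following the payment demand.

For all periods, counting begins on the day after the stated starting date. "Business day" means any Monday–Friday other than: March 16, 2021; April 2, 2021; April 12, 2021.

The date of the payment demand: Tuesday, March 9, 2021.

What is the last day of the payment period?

The last day of the payment period: 10 business days after Tuesday, March 9, 2021, skipping weekends and the listed holiday on Mar 16 — Mar 10, Mar 11, Mar 12, Mar 15, Mar 17, Mar 18, Mar 19, Mar 22, Mar 23, Mar 24 — lands on Wednesday, March 24, 2021.

March 24, 2021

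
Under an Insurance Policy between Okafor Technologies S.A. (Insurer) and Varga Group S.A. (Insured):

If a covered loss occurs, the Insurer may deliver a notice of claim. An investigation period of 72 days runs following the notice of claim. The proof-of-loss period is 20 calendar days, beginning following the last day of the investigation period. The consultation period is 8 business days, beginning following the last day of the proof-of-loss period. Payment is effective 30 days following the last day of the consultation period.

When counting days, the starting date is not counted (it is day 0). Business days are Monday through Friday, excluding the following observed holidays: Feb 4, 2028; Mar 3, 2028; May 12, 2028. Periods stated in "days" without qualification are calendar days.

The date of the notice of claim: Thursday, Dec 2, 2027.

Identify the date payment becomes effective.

Apr 14, 2028

The last day of the investigation period: 72 calendar days after Dec 2, 2027 is Feb 12, 2028.
Adding 20 calendar days to Feb 12, 2028 gives Mar 3, 2028, which is the last day of the proof-of-loss period.
From Friday, Mar 3, 2028, 8 business days (Mar 6, Mar 7, Mar 8, Mar 9, Mar 10, Mar 13, Mar 14, Mar 15, skipping weekends) brings us to Wednesday, Mar 15, 2028, which is the last day of the consultation period.
The date payment becomes effective: Mar 15, 2028 + 30 days = Apr 14, 2028.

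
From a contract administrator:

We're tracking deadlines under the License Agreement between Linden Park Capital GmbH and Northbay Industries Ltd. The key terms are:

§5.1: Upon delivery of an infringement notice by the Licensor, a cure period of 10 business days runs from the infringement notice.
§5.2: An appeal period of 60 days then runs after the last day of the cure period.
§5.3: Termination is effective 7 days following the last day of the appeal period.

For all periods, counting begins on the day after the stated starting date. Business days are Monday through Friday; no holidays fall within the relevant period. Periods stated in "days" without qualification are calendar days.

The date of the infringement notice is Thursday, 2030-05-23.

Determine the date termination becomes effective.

2030-08-12

From Thursday, 2030-05-23, 10 business days (May 24, May 27, May 28, May 29, May 30, May 31, Jun 3, Jun 4, Jun 5, Jun 6, skipping weekends) brings us to Thursday, 2030-06-06, which is the last day of the cure period.
Adding 60 calendar days to 2030-06-06 gives 2030-08-05, which is the last day of the appeal period.
The date termination becomes effective: 7 calendar days after 2030-08-05 is 2030-08-12.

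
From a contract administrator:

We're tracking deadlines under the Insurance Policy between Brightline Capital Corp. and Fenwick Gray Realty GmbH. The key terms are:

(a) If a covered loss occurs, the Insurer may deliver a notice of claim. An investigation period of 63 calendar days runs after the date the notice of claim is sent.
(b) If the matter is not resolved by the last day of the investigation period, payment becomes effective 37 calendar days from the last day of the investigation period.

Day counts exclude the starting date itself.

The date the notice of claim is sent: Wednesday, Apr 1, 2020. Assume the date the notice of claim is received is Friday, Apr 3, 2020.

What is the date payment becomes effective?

Jul 10, 2020

The last day of the investigation period: Apr 1, 2020 + 63 days = Jun 3, 2020.
The date payment becomes effective: 37 calendar days after Jun 3, 2020 is Jul 10, 2020.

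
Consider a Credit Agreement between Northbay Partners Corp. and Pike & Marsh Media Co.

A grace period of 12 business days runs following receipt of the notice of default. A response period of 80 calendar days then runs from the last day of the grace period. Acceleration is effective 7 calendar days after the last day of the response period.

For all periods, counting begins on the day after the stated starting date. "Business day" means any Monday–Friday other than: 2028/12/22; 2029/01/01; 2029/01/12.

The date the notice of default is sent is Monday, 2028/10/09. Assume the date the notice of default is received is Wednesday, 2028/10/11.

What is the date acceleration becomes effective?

2029/01/22

The last day of the grace period: 12 business days after Wednesday, 2028/10/11, skipping weekends — Oct 12, Oct 13, Oct 16, Oct 17, …, Oct 25, Oct 26, Oct 27 — lands on Friday, 2028/10/27.
The last day of the response period: 2028/10/27 + 80 days = 2029/01/15.
The date acceleration becomes effective: 2029/01/15 + 7 days = 2029/01/22.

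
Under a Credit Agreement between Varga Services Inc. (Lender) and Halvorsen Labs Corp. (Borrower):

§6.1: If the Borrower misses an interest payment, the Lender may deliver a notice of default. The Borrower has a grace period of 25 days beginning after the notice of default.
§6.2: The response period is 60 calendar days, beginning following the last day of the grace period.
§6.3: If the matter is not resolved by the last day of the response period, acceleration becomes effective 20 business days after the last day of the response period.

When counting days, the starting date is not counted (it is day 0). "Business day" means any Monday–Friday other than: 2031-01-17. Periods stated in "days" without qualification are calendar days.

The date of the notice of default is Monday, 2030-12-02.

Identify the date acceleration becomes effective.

2031-03-25

The last day of the grace period: 2030-12-02 + 25 days = 2030-12-27.
The last day of the response period: 60 calendar days after 2030-12-27 is 2031-02-25.
From Tuesday, 2031-02-25, 20 business days (Feb 26, Feb 27, Feb 28, Mar 3, …, Mar 21, Mar 24, Mar 25, skipping weekends) brings us to Tuesday, 2031-03-25, which is the date acceleration becomes effective.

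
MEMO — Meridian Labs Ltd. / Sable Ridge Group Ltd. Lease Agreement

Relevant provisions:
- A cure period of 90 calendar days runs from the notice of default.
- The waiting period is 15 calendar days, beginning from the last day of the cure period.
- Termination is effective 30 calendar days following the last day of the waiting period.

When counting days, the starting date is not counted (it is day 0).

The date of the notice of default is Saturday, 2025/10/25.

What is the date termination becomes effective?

2026/03/09

The last day of the cure period: 90 calendar days after 2025/10/25 is 2026/01/23.
Adding 15 calendar days to 2026/01/23 gives 2026/02/07, which is the last day of the waiting period.
Adding 30 calendar days to 2026/02/07 gives 2026/03/09, which is the date termination becomes effective.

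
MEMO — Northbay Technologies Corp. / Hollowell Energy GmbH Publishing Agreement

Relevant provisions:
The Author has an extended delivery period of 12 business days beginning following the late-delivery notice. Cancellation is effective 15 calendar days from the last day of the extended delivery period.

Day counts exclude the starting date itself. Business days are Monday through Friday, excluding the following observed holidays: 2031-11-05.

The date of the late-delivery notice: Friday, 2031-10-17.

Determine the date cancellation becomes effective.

The last day of the extended delivery period: 12 business days after Friday, 2031-10-17, skipping weekends — Oct 20, Oct 21, Oct 22, Oct 23, …, Oct 31, Nov 3, Nov 4 — lands on Tuesday, 2031-11-04.
The date cancellation becomes effective: 15 calendar days after 2031-11-04 is 2031-11-19.

2031-11-19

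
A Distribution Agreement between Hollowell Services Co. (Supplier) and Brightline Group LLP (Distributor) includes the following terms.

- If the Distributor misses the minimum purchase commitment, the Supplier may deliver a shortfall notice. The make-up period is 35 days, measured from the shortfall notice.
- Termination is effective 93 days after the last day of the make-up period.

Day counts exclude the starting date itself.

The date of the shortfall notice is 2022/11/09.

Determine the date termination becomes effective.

2023/03/17

Adding 35 calendar days to 2022/11/09 gives 2022/12/14, which is the last day of the make-up period.
Adding 93 calendar days to 2022/12/14 gives 2023/03/17, which is the date termination becomes effective.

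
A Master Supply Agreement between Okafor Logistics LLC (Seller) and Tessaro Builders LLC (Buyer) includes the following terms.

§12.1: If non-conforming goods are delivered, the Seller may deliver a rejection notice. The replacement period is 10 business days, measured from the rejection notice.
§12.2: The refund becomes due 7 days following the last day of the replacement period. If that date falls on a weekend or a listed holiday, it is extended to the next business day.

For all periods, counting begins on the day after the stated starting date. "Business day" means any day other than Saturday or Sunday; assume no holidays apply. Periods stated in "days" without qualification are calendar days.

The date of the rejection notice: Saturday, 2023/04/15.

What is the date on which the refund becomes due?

2023/05/05

From Saturday, 2023/04/15, 10 business days (Apr 17, Apr 18, Apr 19, Apr 20, Apr 21, Apr 24, Apr 25, Apr 26, Apr 27, Apr 28, skipping weekends) brings us to Friday, 2023/04/28, which is the last day of the replacement period.
Adding 7 calendar days to 2023/04/28 gives 2023/05/05, which is the date on which the refund becomes due. 2023/05/05 is a Friday, so no roll-forward applies.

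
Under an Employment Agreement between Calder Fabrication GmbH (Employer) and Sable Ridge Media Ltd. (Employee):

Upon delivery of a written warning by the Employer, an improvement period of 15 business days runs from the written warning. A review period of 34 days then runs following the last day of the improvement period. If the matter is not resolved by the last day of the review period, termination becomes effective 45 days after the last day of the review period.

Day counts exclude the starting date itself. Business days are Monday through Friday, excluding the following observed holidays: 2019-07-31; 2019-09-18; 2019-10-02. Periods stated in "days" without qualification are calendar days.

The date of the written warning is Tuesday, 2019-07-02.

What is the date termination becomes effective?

2019-10-10

From Tuesday, 2019-07-02, 15 business days (Jul 3, Jul 4, Jul 5, Jul 8, …, Jul 19, Jul 22, Jul 23, skipping weekends) brings us to Tuesday, 2019-07-23, which is the last day of the improvement period.
The last day of the review period: 34 calendar days after 2019-07-23 is 2019-08-26.
The date termination becomes effective: 2019-08-26 + 45 days = 2019-10-10.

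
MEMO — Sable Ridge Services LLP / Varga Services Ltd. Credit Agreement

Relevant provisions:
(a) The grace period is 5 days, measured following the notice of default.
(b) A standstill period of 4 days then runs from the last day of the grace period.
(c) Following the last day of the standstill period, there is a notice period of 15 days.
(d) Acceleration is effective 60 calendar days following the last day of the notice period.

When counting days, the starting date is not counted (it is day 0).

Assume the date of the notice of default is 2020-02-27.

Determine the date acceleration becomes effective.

2020-05-21

The last day of the grace period: 2020-02-27 + 5 days = 2020-03-03.
The last day of the standstill period: 4 calendar days after 2020-03-03 is 2020-03-07.
Adding 15 calendar days to 2020-03-07 gives 2020-03-22, which is the last day of the notice period.
Adding 60 calendar days to 2020-03-22 gives 2020-05-21, which is the date acceleration becomes effective.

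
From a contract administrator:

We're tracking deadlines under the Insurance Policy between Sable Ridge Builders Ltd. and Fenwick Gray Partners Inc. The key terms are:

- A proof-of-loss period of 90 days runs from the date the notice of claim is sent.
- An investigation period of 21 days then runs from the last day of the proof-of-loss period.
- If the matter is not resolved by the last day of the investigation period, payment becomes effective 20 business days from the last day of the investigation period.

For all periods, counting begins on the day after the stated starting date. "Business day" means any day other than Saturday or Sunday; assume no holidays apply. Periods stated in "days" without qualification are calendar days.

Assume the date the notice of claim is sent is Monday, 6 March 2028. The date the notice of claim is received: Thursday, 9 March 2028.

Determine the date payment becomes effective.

The last day of the proof-of-loss period: 90 calendar days after 6 March 2028 is 4 June 2028.
The last day of the investigation period: 4 June 2028 + 21 days = 25 June 2028.
The date payment becomes effective: counting 20 business days from Sunday, 25 June 2028 (Jun 26, Jun 27, Jun 28, Jun 29, …, Jul 19, Jul 20, Jul 21, skipping weekends) reaches Friday, 21 July 2028.

21 July 2028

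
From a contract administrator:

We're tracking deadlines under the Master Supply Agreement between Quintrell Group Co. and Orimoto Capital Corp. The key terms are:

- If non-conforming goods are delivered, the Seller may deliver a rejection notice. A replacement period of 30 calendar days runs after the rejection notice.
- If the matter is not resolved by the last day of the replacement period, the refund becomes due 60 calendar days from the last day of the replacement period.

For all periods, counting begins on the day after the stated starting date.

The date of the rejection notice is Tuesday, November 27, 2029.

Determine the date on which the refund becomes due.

February 25, 2030

The last day of the replacement period: 30 calendar days after November 27, 2029 is December 27, 2029.
The date on which the refund becomes due: 60 calendar days after December 27, 2029 is February 25, 2030.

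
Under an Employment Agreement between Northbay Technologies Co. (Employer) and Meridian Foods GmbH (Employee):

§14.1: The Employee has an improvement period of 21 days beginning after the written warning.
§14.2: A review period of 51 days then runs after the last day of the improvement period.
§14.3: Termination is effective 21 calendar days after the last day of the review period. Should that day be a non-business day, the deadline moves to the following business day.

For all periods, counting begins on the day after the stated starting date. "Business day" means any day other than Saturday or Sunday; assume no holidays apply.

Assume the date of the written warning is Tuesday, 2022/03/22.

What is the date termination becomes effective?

2022/06/23

The last day of the improvement period: 2022/03/22 + 21 days = 2022/04/12.
The last day of the review period: 2022/04/12 + 51 days = 2022/06/02.
The date termination becomes effective: 21 calendar days after 2022/06/02 is 2022/06/23. 2022/06/23 is a Thursday, so no roll-forward applies.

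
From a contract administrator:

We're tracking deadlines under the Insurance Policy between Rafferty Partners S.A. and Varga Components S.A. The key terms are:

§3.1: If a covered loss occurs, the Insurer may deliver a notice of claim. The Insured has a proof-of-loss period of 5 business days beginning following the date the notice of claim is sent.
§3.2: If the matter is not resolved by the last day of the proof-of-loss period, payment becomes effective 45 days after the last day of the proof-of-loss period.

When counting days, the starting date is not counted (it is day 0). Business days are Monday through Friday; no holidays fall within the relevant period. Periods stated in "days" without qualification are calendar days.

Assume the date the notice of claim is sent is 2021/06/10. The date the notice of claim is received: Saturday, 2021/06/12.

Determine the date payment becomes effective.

The last day of the proof-of-loss period: 5 business days after Thursday, 2021/06/10, skipping weekends — Jun 11, Jun 14, Jun 15, Jun 16, Jun 17 — lands on Thursday, 2021/06/17.
The date payment becomes effective: 2021/06/17 + 45 days = 2021/08/01.

2021/08/01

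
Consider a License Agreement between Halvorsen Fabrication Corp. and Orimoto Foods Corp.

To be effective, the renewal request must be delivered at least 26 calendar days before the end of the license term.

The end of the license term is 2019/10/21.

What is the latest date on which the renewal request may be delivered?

2019/10/21 minus 26 days is 2019/09/25.

2019/09/25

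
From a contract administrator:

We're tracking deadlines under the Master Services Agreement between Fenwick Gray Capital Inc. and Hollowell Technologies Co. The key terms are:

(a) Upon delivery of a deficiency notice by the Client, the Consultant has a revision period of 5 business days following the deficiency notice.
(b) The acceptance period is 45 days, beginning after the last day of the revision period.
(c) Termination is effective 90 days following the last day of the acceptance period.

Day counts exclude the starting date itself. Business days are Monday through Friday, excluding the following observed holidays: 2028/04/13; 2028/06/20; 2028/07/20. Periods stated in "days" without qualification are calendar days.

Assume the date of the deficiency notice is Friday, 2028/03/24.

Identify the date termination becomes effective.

2028/08/13

The last day of the revision period: counting 5 business days from Friday, 2028/03/24 (Mar 27, Mar 28, Mar 29, Mar 30, Mar 31, skipping weekends) reaches Friday, 2028/03/31.
Adding 45 calendar days to 2028/03/31 gives 2028/05/15, which is the last day of the acceptance period.
Adding 90 calendar days to 2028/05/15 gives 2028/08/13, which is the date termination becomes effective.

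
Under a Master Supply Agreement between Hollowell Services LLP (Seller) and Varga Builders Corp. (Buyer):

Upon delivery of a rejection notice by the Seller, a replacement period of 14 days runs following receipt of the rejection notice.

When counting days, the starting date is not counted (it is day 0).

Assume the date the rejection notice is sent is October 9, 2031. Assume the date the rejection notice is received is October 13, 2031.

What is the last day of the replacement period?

The last day of the replacement period: October 13, 2031 + 14 days = October 27, 2031.

October 27, 2031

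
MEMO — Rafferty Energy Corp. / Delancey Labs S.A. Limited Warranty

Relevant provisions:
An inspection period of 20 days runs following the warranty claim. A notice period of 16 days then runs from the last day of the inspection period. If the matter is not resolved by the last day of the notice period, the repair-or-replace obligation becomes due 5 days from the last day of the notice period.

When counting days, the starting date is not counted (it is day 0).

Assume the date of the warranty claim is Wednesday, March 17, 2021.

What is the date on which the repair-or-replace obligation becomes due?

April 27, 2021

The last day of the inspection period: 20 calendar days after March 17, 2021 is April 6, 2021.
Adding 16 calendar days to April 6, 2021 gives April 22, 2021, which is the last day of the notice period.
Adding 5 calendar days to April 22, 2021 gives April 27, 2021, which is the date on which the repair-or-replace obligation becomes due.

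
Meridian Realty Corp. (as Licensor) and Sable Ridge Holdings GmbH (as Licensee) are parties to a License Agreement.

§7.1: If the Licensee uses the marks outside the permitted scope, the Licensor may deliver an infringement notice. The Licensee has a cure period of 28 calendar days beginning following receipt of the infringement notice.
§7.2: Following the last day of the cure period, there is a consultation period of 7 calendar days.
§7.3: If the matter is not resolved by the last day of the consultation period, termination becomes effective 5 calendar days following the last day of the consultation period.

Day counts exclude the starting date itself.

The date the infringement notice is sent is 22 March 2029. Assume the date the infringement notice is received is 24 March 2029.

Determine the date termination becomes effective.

The last day of the cure period: 28 calendar days after 24 March 2029 is 21 April 2029.
The last day of the consultation period: 21 April 2029 + 7 days = 28 April 2029.
Adding 5 calendar days to 28 April 2029 gives 3 May 2029, which is the date termination becomes effective.

3 May 2029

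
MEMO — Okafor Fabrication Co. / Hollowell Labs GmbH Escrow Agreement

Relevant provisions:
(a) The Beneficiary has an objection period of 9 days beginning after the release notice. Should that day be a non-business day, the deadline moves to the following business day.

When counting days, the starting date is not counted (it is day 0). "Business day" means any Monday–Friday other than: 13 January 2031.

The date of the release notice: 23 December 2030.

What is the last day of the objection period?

The last day of the objection period: 9 calendar days after 23 December 2030 is 1 January 2031. 1 January 2031 is a Wednesday and is not a listed holiday, so no roll-forward applies.

1 January 2031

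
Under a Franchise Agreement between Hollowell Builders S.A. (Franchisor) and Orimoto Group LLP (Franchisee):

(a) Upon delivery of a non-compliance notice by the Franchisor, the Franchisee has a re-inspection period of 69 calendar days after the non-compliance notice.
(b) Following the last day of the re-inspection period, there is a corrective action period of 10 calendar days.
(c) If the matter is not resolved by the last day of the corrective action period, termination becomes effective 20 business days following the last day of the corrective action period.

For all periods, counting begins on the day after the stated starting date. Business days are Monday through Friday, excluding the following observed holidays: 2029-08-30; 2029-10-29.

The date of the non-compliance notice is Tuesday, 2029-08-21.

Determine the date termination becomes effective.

2029-12-06

Adding 69 calendar days to 2029-08-21 gives 2029-10-29, which is the last day of the re-inspection period.
The last day of the corrective action period: 2029-10-29 + 10 days = 2029-11-08.
The date termination becomes effective: counting 20 business days from Thursday, 2029-11-08 (Nov 9, Nov 12, Nov 13, Nov 14, …, Dec 4, Dec 5, Dec 6, skipping weekends) reaches Thursday, 2029-12-06.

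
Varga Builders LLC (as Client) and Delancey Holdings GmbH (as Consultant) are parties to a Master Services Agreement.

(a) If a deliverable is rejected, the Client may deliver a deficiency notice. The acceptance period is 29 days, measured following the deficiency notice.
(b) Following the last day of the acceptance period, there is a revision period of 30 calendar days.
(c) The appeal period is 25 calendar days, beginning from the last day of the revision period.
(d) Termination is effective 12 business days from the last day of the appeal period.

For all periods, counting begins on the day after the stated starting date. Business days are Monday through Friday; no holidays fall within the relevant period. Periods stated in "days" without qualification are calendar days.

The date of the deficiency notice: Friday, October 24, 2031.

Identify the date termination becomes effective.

The last day of the acceptance period: 29 calendar days after October 24, 2031 is November 22, 2031.
The last day of the revision period: 30 calendar days after November 22, 2031 is December 22, 2031.
Adding 25 calendar days to December 22, 2031 gives January 16, 2032, which is the last day of the appeal period.
The date termination becomes effective: 12 business days after Friday, January 16, 2032, skipping weekends — Jan 19, Jan 20, Jan 21, Jan 22, …, Jan 30, Feb 2, Feb 3 — lands on Tuesday, February 3, 2032.

February 3, 2032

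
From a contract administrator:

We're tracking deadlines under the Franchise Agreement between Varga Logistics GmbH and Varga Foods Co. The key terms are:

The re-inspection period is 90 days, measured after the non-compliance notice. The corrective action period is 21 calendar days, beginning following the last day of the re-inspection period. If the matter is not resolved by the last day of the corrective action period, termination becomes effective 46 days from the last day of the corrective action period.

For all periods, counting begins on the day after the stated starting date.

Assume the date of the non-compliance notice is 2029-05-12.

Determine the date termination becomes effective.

2029-10-16

The last day of the re-inspection period: 90 calendar days after 2029-05-12 is 2029-08-10.
The last day of the corrective action period: 2029-08-10 + 21 days = 2029-08-31.
The date termination becomes effective: 46 calendar days after 2029-08-31 is 2029-10-16.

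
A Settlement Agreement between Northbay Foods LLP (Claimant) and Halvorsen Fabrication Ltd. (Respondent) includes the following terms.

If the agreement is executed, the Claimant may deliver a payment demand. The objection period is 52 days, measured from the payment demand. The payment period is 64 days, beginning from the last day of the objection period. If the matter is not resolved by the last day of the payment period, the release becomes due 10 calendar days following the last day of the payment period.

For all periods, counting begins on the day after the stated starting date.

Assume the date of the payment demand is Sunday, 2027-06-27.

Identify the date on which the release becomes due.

The last day of the objection period: 52 calendar days after 2027-06-27 is 2027-08-18.
The last day of the payment period: 2027-08-18 + 64 days = 2027-10-21.
The date on which the release becomes due: 10 calendar days after 2027-10-21 is 2027-10-31.

2027-10-31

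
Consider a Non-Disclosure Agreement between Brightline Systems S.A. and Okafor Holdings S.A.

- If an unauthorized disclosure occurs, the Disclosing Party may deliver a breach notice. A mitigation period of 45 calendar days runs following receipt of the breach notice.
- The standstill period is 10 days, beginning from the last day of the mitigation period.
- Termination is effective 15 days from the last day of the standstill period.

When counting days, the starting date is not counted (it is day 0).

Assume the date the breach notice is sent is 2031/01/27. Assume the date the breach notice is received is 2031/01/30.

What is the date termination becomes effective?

The last day of the mitigation period: 2031/01/30 + 45 days = 2031/03/16.
The last day of the standstill period: 2031/03/16 + 10 days = 2031/03/26.
The date termination becomes effective: 15 calendar days after 2031/03/26 is 2031/04/10.

2031/04/10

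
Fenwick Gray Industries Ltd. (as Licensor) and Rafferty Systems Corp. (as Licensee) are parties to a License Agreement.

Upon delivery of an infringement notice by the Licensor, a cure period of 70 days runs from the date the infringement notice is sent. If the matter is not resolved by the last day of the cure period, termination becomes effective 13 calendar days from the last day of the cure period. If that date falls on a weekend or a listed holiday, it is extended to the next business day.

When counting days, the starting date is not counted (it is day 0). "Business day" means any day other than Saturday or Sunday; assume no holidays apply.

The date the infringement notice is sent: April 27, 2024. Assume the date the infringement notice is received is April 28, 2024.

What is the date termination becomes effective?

The last day of the cure period: April 27, 2024 + 70 days = July 6, 2024.
Adding 13 calendar days to July 6, 2024 gives July 19, 2024, which is the date termination becomes effective. July 19, 2024 is a Friday, so no roll-forward applies.

July 19, 2024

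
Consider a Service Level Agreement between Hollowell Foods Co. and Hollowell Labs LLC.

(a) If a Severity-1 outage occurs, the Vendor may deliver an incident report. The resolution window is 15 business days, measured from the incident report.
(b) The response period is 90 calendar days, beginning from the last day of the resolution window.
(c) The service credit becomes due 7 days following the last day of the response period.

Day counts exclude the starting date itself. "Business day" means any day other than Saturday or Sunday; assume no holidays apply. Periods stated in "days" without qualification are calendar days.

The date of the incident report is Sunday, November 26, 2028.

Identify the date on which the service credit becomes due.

The last day of the resolution window: counting 15 business days from Sunday, November 26, 2028 (Nov 27, Nov 28, Nov 29, Nov 30, …, Dec 13, Dec 14, Dec 15, skipping weekends) reaches Friday, December 15, 2028.
The last day of the response period: December 15, 2028 + 90 days = March 15, 2029.
Adding 7 calendar days to March 15, 2029 gives March 22, 2029, which is the date on which the service credit becomes due.

March 22, 2029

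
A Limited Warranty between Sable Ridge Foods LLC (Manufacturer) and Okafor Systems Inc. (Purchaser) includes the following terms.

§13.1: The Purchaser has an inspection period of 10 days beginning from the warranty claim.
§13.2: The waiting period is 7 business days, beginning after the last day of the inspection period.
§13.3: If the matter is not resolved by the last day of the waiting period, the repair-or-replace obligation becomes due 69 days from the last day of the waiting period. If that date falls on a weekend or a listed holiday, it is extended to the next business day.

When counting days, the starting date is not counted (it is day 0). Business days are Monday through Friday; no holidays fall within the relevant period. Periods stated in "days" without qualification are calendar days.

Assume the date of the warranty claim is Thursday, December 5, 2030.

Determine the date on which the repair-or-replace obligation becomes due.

The last day of the inspection period: December 5, 2030 + 10 days = December 15, 2030.
From Sunday, December 15, 2030, 7 business days (Dec 16, Dec 17, Dec 18, Dec 19, Dec 20, Dec 23, Dec 24, skipping weekends) brings us to Tuesday, December 24, 2030, which is the last day of the waiting period.
Adding 69 calendar days to December 24, 2030 gives March 3, 2031, which is the date on which the repair-or-replace obligation becomes due. March 3, 2031 is a Monday, so no roll-forward applies.

March 3, 2031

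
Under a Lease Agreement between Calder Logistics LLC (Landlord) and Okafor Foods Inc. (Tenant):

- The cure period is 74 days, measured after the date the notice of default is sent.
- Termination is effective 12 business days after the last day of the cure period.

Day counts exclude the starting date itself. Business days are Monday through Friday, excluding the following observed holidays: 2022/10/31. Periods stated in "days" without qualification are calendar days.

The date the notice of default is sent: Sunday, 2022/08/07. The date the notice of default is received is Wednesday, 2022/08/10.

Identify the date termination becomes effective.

The last day of the cure period: 2022/08/07 + 74 days = 2022/10/20.
The date termination becomes effective: counting 12 business days from Thursday, 2022/10/20 (Oct 21, Oct 24, Oct 25, Oct 26, …, Nov 4, Nov 7, Nov 8, skipping weekends and the listed holiday on Oct 31) reaches Tuesday, 2022/11/08.

2022/11/08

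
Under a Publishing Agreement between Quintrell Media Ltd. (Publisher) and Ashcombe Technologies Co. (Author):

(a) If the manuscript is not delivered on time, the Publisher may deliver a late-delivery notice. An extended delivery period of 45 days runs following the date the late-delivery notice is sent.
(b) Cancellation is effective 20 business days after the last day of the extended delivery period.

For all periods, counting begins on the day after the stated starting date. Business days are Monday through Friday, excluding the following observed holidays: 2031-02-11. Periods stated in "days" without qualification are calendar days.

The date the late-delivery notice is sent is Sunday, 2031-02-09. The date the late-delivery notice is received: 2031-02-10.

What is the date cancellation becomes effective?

2031-04-23

The last day of the extended delivery period: 45 calendar days after 2031-02-09 is 2031-03-26.
From Wednesday, 2031-03-26, 20 business days (Mar 27, Mar 28, Mar 31, Apr 1, …, Apr 21, Apr 22, Apr 23, skipping weekends) brings us to Wednesday, 2031-04-23, which is the date cancellation becomes effective.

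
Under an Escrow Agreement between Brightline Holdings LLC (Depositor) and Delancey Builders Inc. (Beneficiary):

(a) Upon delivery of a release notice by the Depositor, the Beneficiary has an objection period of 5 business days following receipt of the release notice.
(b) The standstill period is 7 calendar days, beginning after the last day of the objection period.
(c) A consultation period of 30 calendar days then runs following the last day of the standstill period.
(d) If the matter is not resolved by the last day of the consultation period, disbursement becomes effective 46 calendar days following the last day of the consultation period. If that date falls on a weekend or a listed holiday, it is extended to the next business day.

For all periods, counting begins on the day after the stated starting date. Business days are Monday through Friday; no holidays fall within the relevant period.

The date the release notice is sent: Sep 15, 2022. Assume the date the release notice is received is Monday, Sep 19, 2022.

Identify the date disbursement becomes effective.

Dec 19, 2022

The last day of the objection period: counting 5 business days from Monday, Sep 19, 2022 (Sep 20, Sep 21, Sep 22, Sep 23, Sep 26, skipping weekends) reaches Monday, Sep 26, 2022.
The last day of the standstill period: Sep 26, 2022 + 7 days = Oct 3, 2022.
The last day of the consultation period: 30 calendar days after Oct 3, 2022 is Nov 2, 2022.
Adding 46 calendar days to Nov 2, 2022 gives Dec 18, 2022, which is the date disbursement becomes effective. That falls on a Sunday, so it rolls to the next business day, Monday, Dec 19, 2022.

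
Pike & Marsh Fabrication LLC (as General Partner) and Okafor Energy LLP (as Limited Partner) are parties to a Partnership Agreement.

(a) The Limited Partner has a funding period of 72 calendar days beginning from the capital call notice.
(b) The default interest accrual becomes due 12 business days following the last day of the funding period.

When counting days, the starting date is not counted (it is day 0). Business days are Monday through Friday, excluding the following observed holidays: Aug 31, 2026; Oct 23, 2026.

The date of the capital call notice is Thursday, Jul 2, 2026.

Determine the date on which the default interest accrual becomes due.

Sep 29, 2026

The last day of the funding period: Jul 2, 2026 + 72 days = Sep 12, 2026.
From Saturday, Sep 12, 2026, 12 business days (Sep 14, Sep 15, Sep 16, Sep 17, …, Sep 25, Sep 28, Sep 29, skipping weekends) brings us to Tuesday, Sep 29, 2026, which is the date on which the default interest accrual becomes due.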